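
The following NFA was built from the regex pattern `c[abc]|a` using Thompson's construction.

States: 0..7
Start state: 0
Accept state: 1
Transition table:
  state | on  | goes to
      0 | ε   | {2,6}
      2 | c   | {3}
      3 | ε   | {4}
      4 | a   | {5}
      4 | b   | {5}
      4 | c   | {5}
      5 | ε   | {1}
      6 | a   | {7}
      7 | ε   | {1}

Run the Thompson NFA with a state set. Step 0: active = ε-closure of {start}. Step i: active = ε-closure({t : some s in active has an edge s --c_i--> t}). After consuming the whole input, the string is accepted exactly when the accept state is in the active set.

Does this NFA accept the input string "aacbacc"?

start: ε-closure({0}) = {0,2,6}
'a' @ 1: {1,7}  ✓accept
'a' @ 2: {}  — state set empty
rest 'cbacc' ignored (set empty)
after full input: {}  (accept=1 not in)

Answer: REJECT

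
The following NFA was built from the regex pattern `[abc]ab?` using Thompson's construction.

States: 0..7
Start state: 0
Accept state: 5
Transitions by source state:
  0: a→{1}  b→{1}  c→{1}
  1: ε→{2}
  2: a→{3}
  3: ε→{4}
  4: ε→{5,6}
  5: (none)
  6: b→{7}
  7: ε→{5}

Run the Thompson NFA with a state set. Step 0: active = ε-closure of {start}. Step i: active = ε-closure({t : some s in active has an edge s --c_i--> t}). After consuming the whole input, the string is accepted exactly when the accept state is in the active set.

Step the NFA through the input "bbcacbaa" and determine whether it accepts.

S₀ = ε-closure({0}) = {0}
'b' @ 1: {1,2}
'b' @ 2: {}  — no active states
rest 'cacbaa' ignored (set empty)
end set {} — state 5 not in

Answer: REJECT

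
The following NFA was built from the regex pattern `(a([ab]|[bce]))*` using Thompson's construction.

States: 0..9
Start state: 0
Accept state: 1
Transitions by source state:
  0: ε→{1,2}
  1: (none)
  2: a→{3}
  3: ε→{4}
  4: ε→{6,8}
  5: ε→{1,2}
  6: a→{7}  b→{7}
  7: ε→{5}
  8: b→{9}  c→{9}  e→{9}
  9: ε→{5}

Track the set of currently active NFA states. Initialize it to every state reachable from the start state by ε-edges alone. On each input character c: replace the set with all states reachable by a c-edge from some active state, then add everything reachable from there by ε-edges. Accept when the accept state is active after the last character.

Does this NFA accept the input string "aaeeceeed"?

Answer: REJECT

Derivation:
initial (ε-close {0}): {0,1,2}
'a' @ 1: {3,4,6,8}
'a' @ 2: {1,2,5,7}  ✓accept
'e' @ 3: {}  — state set empty
rest 'eceeed' ignored (set empty)
after full input: {}  (accept=1 not in)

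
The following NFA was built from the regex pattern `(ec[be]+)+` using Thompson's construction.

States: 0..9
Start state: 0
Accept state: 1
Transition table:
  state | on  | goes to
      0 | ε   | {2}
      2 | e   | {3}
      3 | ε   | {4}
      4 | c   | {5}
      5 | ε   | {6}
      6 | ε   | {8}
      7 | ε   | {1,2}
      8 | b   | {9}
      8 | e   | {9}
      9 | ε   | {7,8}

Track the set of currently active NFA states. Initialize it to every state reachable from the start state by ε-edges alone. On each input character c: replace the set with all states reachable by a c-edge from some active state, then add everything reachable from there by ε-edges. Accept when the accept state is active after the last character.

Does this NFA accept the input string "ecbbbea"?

initial (ε-close {0}): {0,2}
'e' @ 1: {3,4}
'c' @ 2: {5,6,8}
'b' @ 3: {1,2,7,8,9}  [accepting]
'b' @ 4: {1,2,7,8,9}  [accepting]
'b' @ 5: {1,2,7,8,9}  [accepting]
'e' @ 6: {1,2,3,4,7,8,9}  [accepting]
'a' @ 7: {}  — dead — no transitions
final: {}; accept 1 not in set

Answer: REJECT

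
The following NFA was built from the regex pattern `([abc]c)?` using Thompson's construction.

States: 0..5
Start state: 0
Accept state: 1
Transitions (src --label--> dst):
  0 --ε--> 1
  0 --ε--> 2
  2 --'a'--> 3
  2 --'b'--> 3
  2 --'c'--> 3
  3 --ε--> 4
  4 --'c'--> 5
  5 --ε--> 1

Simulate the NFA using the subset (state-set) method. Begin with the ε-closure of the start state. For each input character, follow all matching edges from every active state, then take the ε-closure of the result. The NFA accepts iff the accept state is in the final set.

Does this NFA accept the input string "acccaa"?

S₀ = ε-closure({0}) = {0,1,2}
'a' @ 1: {3,4}
'c' @ 2: {1,5}  [accepting]
'c' @ 3: {}  — dead — no transitions
rest 'caa' ignored (set empty)
end set {} — state 1 not in

Answer: REJECT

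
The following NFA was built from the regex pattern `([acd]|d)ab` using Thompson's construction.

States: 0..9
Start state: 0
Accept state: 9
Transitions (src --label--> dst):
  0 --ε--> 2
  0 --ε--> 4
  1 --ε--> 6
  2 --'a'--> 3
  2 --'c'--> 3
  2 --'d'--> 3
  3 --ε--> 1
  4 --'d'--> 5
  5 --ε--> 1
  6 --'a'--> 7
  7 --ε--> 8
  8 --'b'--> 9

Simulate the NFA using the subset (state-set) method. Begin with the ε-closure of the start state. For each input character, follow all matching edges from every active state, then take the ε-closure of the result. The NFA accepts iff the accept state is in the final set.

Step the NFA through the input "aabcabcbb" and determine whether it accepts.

start: ε-closure({0}) = {0,2,4}
'a' @ 1: {1,3,6}
'a' @ 2: {7,8}
'b' @ 3: {9}  ✓accept
'c' @ 4: {}  — dead — no transitions
rest 'abcbb' ignored (set empty)
after full input: {}  (accept=9 not in)

Answer: REJECT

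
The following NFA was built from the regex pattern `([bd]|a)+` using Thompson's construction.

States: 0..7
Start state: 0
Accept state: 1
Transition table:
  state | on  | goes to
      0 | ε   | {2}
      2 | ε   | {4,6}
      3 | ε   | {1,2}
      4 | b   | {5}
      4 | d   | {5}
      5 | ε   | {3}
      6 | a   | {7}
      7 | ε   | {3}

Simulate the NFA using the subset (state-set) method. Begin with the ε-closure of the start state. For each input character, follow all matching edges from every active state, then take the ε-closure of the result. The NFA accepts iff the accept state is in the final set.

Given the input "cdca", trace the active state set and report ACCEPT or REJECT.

start: ε-closure({0}) = {0,2,4,6}
'c' @ 1: {}  — state set empty
rest 'dca' ignored (set empty)
end set {} — state 1 not in

Answer: REJECT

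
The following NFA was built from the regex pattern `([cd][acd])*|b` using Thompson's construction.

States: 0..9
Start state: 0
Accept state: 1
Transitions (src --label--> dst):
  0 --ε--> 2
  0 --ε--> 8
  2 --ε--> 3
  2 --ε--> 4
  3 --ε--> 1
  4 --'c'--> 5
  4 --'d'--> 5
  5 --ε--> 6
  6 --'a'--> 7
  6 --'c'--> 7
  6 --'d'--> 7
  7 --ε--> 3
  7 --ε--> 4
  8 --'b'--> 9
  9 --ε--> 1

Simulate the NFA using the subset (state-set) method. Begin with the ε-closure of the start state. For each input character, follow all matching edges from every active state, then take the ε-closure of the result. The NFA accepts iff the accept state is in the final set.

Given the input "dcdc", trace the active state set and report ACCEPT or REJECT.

initial (ε-close {0}): {0,1,2,3,4,8}
'd' @ 1: {5,6}
'c' @ 2: {1,3,4,7}  (accept∈set)
'd' @ 3: {5,6}
'c' @ 4: {1,3,4,7}  (accept∈set)
end set {1,3,4,7} — state 1 in

Answer: ACCEPT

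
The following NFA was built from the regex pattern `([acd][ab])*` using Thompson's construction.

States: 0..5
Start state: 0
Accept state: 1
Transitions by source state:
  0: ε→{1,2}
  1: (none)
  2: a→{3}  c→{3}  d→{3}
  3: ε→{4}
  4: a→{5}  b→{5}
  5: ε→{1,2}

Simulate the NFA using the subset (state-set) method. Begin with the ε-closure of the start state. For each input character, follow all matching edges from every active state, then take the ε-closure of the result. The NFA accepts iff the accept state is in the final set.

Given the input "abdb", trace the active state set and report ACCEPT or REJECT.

start: ε-closure({0}) = {0,1,2}
'a' @ 1: {3,4}
'b' @ 2: {1,2,5}  [accepting]
'd' @ 3: {3,4}
'b' @ 4: {1,2,5}  [accepting]
after full input: {1,2,5}  (accept=1 in)

Answer: ACCEPT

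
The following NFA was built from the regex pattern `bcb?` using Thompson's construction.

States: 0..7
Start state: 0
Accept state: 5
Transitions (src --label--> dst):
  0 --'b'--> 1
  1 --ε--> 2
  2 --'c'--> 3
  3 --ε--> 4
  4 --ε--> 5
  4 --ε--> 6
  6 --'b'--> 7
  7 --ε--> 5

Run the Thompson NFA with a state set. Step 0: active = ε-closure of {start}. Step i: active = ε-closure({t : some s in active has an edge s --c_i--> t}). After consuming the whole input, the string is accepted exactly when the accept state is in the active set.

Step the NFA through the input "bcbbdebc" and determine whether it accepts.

Answer: REJECT

Derivation:
initial (ε-close {0}): {0}
'b' @ 1: {1,2}
'c' @ 2: {3,4,5,6}  (accept∈set)
'b' @ 3: {5,7}  (accept∈set)
'b' @ 4: {}  — state set empty
rest 'debc' ignored (set empty)
after full input: {}  (accept=5 not in)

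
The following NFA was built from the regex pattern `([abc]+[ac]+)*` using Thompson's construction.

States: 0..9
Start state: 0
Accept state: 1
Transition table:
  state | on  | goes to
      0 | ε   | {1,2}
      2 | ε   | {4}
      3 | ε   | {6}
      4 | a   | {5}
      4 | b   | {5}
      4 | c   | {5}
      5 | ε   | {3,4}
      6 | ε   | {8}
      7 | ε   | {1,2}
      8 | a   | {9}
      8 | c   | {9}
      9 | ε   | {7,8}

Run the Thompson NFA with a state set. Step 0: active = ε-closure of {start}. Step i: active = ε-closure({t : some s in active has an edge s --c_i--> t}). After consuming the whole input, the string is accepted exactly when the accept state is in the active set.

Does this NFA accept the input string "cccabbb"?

Answer: REJECT

Steps:
S₀ = ε-closure({0}) = {0,1,2,4}
'c' @ 1: {3,4,5,6,8}
'c' @ 2: {1,2,3,4,5,6,7,8,9}  [accepting]
'c' @ 3: {1,2,3,4,5,6,7,8,9}  [accepting]
'a' @ 4: {1,2,3,4,5,6,7,8,9}  [accepting]
'b' @ 5: {3,4,5,6,8}
'b' @ 6: {3,4,5,6,8}
'b' @ 7: {3,4,5,6,8}
end set {3,4,5,6,8} — state 1 not in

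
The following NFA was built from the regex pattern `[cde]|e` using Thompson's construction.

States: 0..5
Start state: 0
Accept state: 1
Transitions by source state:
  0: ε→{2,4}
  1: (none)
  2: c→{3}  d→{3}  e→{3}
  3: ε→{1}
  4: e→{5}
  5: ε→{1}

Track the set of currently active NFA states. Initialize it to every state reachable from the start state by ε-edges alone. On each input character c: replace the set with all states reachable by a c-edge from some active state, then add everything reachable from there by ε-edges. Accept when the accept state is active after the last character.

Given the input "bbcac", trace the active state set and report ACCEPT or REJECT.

Answer: REJECT

Steps:
S₀ = ε-closure({0}) = {0,2,4}
'b' @ 1: {}  — no active states
rest 'bcac' ignored (set empty)
after full input: {}  (accept=1 not in)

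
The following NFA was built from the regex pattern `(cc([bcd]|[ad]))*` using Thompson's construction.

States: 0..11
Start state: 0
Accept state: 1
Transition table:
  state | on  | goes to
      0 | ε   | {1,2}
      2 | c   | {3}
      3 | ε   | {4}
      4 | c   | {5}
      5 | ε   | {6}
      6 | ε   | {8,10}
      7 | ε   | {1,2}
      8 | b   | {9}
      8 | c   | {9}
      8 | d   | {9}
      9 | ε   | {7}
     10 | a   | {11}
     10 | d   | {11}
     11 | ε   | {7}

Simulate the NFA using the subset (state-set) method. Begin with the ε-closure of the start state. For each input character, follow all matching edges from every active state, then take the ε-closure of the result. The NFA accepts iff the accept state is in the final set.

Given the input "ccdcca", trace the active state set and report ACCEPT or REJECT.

Answer: ACCEPT

Steps:
start: ε-closure({0}) = {0,1,2}
'c' @ 1: {3,4}
'c' @ 2: {5,6,8,10}
'd' @ 3: {1,2,7,9,11}  (accept∈set)
'c' @ 4: {3,4}
'c' @ 5: {5,6,8,10}
'a' @ 6: {1,2,7,11}  (accept∈set)
after full input: {1,2,7,11}  (accept=1 in)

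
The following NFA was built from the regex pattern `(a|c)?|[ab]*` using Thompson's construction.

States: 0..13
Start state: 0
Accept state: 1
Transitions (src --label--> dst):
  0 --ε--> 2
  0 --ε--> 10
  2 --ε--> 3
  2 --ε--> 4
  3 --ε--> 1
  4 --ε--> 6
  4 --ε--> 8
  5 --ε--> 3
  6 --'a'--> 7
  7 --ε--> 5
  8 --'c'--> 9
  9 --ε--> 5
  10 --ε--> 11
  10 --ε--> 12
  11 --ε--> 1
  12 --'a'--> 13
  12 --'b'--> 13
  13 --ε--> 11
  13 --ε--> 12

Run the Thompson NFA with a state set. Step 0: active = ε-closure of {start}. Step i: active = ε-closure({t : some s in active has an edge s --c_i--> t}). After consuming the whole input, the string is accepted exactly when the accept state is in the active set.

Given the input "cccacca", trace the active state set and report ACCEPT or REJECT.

S₀ = ε-closure({0}) = {0,1,2,3,4,6,8,10,11,12}
'c' @ 1: {1,3,5,9}  [accepting]
'c' @ 2: {}  — no active states
rest 'cacca' ignored (set empty)
end set {} — state 1 not in

Answer: REJECT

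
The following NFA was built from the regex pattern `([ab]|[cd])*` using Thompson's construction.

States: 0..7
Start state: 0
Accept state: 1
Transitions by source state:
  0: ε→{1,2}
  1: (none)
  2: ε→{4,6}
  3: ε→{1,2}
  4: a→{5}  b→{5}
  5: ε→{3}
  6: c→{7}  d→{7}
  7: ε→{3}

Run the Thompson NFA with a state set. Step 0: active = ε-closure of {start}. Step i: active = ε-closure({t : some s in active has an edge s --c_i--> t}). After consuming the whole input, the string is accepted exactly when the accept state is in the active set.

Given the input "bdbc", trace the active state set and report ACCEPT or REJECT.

S₀ = ε-closure({0}) = {0,1,2,4,6}
'b' @ 1: {1,2,3,4,5,6}  [accepting]
'd' @ 2: {1,2,3,4,6,7}  [accepting]
'b' @ 3: {1,2,3,4,5,6}  [accepting]
'c' @ 4: {1,2,3,4,6,7}  [accepting]
after full input: {1,2,3,4,6,7}  (accept=1 in)

Answer: ACCEPT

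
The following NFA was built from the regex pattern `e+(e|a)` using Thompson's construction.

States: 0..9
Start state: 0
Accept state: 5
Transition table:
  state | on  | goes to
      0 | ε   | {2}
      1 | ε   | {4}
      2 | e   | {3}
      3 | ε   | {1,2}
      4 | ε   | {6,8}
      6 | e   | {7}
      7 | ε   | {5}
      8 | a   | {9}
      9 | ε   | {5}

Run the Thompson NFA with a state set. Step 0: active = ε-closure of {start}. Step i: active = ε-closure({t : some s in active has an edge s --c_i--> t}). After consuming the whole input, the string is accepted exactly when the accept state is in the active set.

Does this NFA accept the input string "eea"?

start: ε-closure({0}) = {0,2}
'e' @ 1: {1,2,3,4,6,8}
'e' @ 2: {1,2,3,4,5,6,7,8}  [accepting]
'a' @ 3: {5,9}  [accepting]
final: {5,9}; accept 5 in set

Answer: ACCEPT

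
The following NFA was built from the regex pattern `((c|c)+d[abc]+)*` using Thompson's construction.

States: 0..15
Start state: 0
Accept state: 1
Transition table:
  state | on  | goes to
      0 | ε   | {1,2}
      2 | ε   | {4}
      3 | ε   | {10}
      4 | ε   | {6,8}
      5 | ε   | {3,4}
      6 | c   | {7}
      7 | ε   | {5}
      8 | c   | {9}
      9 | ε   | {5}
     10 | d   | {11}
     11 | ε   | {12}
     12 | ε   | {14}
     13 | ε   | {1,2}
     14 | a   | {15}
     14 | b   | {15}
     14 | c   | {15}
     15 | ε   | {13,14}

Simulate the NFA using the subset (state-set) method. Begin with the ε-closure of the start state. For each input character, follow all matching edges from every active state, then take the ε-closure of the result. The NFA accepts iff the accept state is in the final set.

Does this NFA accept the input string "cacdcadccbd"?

Answer: REJECT

Derivation:
start: ε-closure({0}) = {0,1,2,4,6,8}
'c' @ 1: {3,4,5,6,7,8,9,10}
'a' @ 2: {}  — dead — no transitions
rest 'cdcadccbd' ignored (set empty)
end set {} — state 1 not in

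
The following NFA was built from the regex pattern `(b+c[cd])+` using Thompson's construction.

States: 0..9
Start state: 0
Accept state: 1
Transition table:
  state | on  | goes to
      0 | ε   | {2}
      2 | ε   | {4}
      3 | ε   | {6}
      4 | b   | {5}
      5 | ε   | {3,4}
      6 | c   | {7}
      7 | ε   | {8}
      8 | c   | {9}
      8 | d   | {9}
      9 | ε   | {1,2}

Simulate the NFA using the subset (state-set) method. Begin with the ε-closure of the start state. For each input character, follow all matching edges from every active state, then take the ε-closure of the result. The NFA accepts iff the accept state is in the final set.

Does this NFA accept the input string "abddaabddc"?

S₀ = ε-closure({0}) = {0,2,4}
'a' @ 1: {}  — dead — no transitions
rest 'bddaabddc' ignored (set empty)
final: {}; accept 1 not in set

Answer: REJECT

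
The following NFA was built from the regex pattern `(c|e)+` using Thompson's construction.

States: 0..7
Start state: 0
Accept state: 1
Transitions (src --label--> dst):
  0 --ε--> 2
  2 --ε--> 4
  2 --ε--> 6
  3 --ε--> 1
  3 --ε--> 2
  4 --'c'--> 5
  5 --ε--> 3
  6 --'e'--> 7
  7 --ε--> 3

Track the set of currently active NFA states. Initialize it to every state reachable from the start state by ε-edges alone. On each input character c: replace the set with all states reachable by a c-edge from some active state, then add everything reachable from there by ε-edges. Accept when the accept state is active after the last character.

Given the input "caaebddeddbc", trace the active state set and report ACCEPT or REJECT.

Answer: REJECT

Steps:
start: ε-closure({0}) = {0,2,4,6}
'c' @ 1: {1,2,3,4,5,6}  ✓accept
'a' @ 2: {}  — no active states
rest 'aebddeddbc' ignored (set empty)
end set {} — state 1 not in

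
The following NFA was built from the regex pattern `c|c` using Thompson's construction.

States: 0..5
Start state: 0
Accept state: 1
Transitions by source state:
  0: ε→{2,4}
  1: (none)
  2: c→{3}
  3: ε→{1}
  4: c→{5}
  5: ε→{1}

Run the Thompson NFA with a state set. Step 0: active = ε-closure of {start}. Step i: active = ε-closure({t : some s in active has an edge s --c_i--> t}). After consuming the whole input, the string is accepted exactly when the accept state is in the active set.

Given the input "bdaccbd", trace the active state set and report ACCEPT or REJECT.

Answer: REJECT

Trace:
S₀ = ε-closure({0}) = {0,2,4}
'b' @ 1: {}  — dead — no transitions
rest 'daccbd' ignored (set empty)
end set {} — state 1 not in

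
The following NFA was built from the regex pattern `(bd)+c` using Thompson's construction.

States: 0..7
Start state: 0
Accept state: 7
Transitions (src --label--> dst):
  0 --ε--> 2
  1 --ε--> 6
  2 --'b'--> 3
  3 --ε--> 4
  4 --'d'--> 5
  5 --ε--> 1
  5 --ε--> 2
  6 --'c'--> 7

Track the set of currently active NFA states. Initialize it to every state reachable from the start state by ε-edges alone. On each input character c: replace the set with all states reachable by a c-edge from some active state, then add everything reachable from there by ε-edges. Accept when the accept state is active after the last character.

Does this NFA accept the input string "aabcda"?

Answer: REJECT

Steps:
start: ε-closure({0}) = {0,2}
'a' @ 1: {}  — dead — no transitions
rest 'abcda' ignored (set empty)
after full input: {}  (accept=7 not in)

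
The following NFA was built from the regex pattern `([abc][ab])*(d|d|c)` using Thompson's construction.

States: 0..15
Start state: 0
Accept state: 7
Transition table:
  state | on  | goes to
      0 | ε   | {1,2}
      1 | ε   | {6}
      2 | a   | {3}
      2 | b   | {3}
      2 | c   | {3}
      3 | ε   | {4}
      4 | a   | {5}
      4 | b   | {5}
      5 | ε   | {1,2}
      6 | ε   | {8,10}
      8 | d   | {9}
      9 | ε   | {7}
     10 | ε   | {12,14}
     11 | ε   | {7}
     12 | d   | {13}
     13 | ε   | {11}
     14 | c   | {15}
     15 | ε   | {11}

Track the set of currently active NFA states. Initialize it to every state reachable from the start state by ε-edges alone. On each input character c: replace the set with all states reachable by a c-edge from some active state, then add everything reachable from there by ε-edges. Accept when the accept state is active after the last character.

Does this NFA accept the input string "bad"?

start: ε-closure({0}) = {0,1,2,6,8,10,12,14}
'b' @ 1: {3,4}
'a' @ 2: {1,2,5,6,8,10,12,14}
'd' @ 3: {7,9,11,13}  ✓accept
end set {7,9,11,13} — state 7 in

Answer: ACCEPT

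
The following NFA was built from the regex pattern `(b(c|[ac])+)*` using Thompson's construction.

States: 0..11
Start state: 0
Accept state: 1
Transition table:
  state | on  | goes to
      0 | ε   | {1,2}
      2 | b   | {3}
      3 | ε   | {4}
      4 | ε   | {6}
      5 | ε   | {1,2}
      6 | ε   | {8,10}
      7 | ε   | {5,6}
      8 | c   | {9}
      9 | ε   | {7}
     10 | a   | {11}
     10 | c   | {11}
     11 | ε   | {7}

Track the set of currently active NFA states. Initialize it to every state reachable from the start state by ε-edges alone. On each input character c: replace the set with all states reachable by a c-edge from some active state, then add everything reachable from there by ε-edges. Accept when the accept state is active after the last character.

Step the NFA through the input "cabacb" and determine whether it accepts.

start: ε-closure({0}) = {0,1,2}
'c' @ 1: {}  — dead — no transitions
rest 'abacb' ignored (set empty)
end set {} — state 1 not in

Answer: REJECT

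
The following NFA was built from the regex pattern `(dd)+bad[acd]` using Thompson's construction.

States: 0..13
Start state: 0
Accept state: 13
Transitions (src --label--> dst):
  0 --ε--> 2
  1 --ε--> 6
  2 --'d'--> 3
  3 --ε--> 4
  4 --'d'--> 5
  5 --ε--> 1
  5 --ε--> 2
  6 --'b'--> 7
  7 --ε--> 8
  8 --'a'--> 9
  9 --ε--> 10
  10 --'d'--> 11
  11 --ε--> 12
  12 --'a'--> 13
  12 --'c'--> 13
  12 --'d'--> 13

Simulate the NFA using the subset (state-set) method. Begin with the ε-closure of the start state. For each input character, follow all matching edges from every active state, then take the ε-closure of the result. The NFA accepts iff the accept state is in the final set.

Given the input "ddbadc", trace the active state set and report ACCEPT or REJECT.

initial (ε-close {0}): {0,2}
'd' @ 1: {3,4}
'd' @ 2: {1,2,5,6}
'b' @ 3: {7,8}
'a' @ 4: {9,10}
'd' @ 5: {11,12}
'c' @ 6: {13}  [accepting]
end set {13} — state 13 in

Answer: ACCEPT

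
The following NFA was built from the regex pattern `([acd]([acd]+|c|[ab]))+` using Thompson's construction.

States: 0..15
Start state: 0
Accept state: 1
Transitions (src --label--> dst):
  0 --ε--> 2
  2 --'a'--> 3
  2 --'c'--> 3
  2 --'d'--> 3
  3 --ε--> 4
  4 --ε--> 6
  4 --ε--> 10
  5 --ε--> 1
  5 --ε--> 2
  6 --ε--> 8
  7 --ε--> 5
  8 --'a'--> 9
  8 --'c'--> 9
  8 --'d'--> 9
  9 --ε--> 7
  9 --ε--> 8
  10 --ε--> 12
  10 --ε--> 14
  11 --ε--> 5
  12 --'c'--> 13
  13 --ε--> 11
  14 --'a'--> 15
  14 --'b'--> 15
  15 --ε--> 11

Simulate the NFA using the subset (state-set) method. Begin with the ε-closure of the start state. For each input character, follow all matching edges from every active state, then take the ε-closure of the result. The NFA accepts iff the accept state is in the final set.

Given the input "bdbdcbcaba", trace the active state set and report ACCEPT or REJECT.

Answer: REJECT

Steps:
start: ε-closure({0}) = {0,2}
'b' @ 1: {}  — state set empty
rest 'dbdcbcaba' ignored (set empty)
end set {} — state 1 not in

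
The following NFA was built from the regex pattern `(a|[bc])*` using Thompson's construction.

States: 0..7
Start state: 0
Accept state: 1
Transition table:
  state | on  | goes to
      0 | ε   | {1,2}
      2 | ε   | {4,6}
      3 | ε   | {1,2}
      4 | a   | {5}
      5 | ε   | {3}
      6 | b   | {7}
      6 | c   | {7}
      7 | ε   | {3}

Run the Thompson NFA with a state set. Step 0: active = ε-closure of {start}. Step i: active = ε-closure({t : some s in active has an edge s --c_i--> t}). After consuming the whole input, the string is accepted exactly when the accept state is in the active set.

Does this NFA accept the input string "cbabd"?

start: ε-closure({0}) = {0,1,2,4,6}
'c' @ 1: {1,2,3,4,6,7}  [accepting]
'b' @ 2: {1,2,3,4,6,7}  [accepting]
'a' @ 3: {1,2,3,4,5,6}  [accepting]
'b' @ 4: {1,2,3,4,6,7}  [accepting]
'd' @ 5: {}  — dead — no transitions
final: {}; accept 1 not in set

Answer: REJECT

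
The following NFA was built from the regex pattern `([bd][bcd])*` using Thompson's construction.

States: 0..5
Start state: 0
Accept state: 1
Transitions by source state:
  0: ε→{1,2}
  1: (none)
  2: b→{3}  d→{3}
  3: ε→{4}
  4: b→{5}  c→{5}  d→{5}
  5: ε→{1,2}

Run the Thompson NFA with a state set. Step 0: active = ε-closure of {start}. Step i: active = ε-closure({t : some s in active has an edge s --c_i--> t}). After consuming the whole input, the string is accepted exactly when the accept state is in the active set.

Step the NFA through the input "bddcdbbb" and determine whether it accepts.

Answer: ACCEPT

Derivation:
start: ε-closure({0}) = {0,1,2}
'b' @ 1: {3,4}
'd' @ 2: {1,2,5}  (accept∈set)
'd' @ 3: {3,4}
'c' @ 4: {1,2,5}  (accept∈set)
'd' @ 5: {3,4}
'b' @ 6: {1,2,5}  (accept∈set)
'b' @ 7: {3,4}
'b' @ 8: {1,2,5}  (accept∈set)
end set {1,2,5} — state 1 in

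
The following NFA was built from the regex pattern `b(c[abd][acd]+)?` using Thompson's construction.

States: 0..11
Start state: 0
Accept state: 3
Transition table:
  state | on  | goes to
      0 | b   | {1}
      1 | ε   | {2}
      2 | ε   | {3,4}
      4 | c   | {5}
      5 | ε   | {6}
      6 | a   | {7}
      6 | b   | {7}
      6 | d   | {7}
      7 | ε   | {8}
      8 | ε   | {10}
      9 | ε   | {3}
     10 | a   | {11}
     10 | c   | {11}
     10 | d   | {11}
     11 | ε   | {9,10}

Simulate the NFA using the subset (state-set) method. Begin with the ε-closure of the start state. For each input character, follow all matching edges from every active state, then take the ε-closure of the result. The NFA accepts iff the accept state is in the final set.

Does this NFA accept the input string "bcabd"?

Answer: REJECT

Steps:
start: ε-closure({0}) = {0}
'b' @ 1: {1,2,3,4}  (accept∈set)
'c' @ 2: {5,6}
'a' @ 3: {7,8,10}
'b' @ 4: {}  — no active states
rest 'd' ignored (set empty)
end set {} — state 3 not in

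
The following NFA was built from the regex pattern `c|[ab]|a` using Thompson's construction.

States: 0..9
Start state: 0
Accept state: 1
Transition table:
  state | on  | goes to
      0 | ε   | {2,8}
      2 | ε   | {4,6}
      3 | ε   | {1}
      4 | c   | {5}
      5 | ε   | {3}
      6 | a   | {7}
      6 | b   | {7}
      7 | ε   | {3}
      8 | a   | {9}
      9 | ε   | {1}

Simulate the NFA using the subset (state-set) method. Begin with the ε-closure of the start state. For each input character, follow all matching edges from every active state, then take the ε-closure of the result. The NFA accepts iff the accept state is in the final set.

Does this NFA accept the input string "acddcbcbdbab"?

start: ε-closure({0}) = {0,2,4,6,8}
'a' @ 1: {1,3,7,9}  (accept∈set)
'c' @ 2: {}  — state set empty
rest 'ddcbcbdbab' ignored (set empty)
final: {}; accept 1 not in set

Answer: REJECT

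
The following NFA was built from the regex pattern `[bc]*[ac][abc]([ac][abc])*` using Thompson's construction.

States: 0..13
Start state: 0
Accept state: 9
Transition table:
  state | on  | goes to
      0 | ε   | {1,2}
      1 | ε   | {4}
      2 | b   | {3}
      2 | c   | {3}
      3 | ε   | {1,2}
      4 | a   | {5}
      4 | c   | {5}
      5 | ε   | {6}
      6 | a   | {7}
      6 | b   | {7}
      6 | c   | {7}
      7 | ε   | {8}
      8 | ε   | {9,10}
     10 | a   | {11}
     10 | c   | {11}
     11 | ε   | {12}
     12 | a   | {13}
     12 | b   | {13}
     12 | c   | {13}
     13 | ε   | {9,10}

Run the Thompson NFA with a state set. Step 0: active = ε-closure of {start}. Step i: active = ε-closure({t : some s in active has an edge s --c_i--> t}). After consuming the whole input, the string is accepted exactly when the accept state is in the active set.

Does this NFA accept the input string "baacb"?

Answer: ACCEPT

Derivation:
S₀ = ε-closure({0}) = {0,1,2,4}
'b' @ 1: {1,2,3,4}
'a' @ 2: {5,6}
'a' @ 3: {7,8,9,10}  [accepting]
'c' @ 4: {11,12}
'b' @ 5: {9,10,13}  [accepting]
after full input: {9,10,13}  (accept=9 in)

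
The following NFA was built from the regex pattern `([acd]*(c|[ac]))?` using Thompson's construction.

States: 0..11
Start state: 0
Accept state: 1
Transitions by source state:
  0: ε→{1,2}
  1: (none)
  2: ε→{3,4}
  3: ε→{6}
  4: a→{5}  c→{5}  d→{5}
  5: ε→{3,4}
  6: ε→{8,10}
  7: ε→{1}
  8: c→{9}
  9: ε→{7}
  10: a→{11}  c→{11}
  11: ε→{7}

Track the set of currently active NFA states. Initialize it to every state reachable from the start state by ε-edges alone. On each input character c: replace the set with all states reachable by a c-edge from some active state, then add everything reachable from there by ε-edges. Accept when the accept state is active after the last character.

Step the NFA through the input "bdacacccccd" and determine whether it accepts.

Answer: REJECT

Derivation:
start: ε-closure({0}) = {0,1,2,3,4,6,8,10}
'b' @ 1: {}  — dead — no transitions
rest 'dacacccccd' ignored (set empty)
after full input: {}  (accept=1 not in)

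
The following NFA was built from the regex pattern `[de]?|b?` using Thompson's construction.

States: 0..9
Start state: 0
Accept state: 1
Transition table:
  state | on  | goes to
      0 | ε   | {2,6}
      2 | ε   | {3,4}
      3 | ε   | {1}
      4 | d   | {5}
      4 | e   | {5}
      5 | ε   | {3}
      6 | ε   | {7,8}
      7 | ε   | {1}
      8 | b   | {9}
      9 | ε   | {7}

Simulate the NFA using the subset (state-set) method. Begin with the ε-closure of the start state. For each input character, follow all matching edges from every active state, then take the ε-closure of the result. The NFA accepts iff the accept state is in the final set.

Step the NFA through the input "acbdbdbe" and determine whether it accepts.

Answer: REJECT

Trace:
S₀ = ε-closure({0}) = {0,1,2,3,4,6,7,8}
'a' @ 1: {}  — state set empty
rest 'cbdbdbe' ignored (set empty)
final: {}; accept 1 not in set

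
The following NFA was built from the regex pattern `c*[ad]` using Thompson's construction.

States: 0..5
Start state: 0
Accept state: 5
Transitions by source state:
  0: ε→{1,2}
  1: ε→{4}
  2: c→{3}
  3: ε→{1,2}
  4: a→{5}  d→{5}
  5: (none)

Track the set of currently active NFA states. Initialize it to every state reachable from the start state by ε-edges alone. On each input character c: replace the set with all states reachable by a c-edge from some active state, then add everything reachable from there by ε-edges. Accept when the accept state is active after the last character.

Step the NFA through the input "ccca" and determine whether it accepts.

S₀ = ε-closure({0}) = {0,1,2,4}
'c' @ 1: {1,2,3,4}
'c' @ 2: {1,2,3,4}
'c' @ 3: {1,2,3,4}
'a' @ 4: {5}  ✓accept
end set {5} — state 5 in

Answer: ACCEPT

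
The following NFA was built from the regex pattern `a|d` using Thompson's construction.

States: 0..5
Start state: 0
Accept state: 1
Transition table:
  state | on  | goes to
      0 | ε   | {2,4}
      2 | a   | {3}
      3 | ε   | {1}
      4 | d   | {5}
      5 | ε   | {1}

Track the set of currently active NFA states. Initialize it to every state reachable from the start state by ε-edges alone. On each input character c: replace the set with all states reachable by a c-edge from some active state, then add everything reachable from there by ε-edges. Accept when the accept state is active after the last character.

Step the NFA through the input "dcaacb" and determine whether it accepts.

S₀ = ε-closure({0}) = {0,2,4}
'd' @ 1: {1,5}  ✓accept
'c' @ 2: {}  — no active states
rest 'aacb' ignored (set empty)
end set {} — state 1 not in

Answer: REJECT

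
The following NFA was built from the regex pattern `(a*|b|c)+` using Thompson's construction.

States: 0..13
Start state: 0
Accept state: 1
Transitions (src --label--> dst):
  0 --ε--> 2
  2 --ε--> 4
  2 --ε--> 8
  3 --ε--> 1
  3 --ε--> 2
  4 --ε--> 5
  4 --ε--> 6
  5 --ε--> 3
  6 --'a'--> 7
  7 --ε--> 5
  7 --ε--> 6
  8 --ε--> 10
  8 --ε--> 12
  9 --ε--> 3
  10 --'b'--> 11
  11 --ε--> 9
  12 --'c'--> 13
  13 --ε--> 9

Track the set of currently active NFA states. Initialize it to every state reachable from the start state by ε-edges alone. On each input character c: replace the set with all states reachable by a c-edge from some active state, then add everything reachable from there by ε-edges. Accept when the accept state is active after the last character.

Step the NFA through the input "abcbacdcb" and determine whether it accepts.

Answer: REJECT

Trace:
S₀ = ε-closure({0}) = {0,1,2,3,4,5,6,8,10,12}
'a' @ 1: {1,2,3,4,5,6,7,8,10,12}  (accept∈set)
'b' @ 2: {1,2,3,4,5,6,8,9,10,11,12}  (accept∈set)
'c' @ 3: {1,2,3,4,5,6,8,9,10,12,13}  (accept∈set)
'b' @ 4: {1,2,3,4,5,6,8,9,10,11,12}  (accept∈set)
'a' @ 5: {1,2,3,4,5,6,7,8,10,12}  (accept∈set)
'c' @ 6: {1,2,3,4,5,6,8,9,10,12,13}  (accept∈set)
'd' @ 7: {}  — state set empty
rest 'cb' ignored (set empty)
after full input: {}  (accept=1 not in)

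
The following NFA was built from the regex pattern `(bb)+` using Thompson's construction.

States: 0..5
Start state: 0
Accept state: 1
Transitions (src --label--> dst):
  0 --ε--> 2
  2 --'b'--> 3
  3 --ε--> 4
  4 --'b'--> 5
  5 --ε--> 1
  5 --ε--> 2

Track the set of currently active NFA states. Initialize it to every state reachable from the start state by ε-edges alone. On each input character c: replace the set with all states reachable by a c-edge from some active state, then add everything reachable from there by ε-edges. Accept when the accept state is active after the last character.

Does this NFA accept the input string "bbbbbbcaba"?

Answer: REJECT

Trace:
S₀ = ε-closure({0}) = {0,2}
'b' @ 1: {3,4}
'b' @ 2: {1,2,5}  [accepting]
'b' @ 3: {3,4}
'b' @ 4: {1,2,5}  [accepting]
'b' @ 5: {3,4}
'b' @ 6: {1,2,5}  [accepting]
'c' @ 7: {}  — dead — no transitions
rest 'aba' ignored (set empty)
final: {}; accept 1 not in set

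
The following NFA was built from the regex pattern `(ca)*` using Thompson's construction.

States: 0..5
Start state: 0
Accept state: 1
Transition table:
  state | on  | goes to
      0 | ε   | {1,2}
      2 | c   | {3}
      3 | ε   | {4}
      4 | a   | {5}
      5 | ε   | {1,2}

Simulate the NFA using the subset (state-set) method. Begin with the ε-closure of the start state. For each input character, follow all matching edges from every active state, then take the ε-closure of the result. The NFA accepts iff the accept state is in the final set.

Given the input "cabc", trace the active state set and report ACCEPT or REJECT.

start: ε-closure({0}) = {0,1,2}
'c' @ 1: {3,4}
'a' @ 2: {1,2,5}  (accept∈set)
'b' @ 3: {}  — state set empty
rest 'c' ignored (set empty)
final: {}; accept 1 not in set

Answer: REJECT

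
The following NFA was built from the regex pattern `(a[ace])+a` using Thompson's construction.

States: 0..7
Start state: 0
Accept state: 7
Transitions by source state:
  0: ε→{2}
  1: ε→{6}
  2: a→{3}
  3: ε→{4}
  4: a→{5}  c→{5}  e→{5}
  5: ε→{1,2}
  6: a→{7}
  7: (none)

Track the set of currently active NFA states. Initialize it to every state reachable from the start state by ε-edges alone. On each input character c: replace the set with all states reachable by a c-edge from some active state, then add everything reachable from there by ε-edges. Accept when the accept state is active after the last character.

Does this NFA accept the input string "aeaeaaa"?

Answer: ACCEPT

Trace:
start: ε-closure({0}) = {0,2}
'a' @ 1: {3,4}
'e' @ 2: {1,2,5,6}
'a' @ 3: {3,4,7}  (accept∈set)
'e' @ 4: {1,2,5,6}
'a' @ 5: {3,4,7}  (accept∈set)
'a' @ 6: {1,2,5,6}
'a' @ 7: {3,4,7}  (accept∈set)
end set {3,4,7} — state 7 in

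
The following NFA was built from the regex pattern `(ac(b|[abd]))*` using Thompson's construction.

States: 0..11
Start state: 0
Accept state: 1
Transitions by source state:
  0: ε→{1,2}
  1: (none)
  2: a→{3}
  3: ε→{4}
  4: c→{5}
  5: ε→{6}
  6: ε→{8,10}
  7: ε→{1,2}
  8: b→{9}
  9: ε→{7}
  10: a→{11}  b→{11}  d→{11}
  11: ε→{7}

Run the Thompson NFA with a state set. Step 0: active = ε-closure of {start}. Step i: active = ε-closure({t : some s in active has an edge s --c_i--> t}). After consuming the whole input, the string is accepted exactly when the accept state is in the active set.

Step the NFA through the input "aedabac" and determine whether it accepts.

Answer: REJECT

Trace:
S₀ = ε-closure({0}) = {0,1,2}
'a' @ 1: {3,4}
'e' @ 2: {}  — no active states
rest 'dabac' ignored (set empty)
final: {}; accept 1 not in set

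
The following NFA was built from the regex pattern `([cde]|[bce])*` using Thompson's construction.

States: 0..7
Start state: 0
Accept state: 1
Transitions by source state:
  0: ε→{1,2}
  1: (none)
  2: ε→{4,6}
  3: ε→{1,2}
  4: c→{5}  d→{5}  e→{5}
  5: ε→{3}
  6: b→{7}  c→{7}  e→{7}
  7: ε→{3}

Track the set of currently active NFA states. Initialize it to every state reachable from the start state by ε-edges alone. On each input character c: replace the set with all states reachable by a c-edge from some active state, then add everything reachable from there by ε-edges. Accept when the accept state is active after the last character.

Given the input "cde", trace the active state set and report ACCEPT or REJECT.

S₀ = ε-closure({0}) = {0,1,2,4,6}
'c' @ 1: {1,2,3,4,5,6,7}  ✓accept
'd' @ 2: {1,2,3,4,5,6}  ✓accept
'e' @ 3: {1,2,3,4,5,6,7}  ✓accept
after full input: {1,2,3,4,5,6,7}  (accept=1 in)

Answer: ACCEPT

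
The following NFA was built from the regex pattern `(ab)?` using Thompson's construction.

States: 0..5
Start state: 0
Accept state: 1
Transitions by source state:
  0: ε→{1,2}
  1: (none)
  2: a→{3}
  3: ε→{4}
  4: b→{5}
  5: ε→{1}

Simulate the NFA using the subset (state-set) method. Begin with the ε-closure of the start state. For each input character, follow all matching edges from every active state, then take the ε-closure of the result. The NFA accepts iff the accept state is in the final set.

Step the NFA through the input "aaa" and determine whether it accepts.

initial (ε-close {0}): {0,1,2}
'a' @ 1: {3,4}
'a' @ 2: {}  — no active states
rest 'a' ignored (set empty)
after full input: {}  (accept=1 not in)

Answer: REJECT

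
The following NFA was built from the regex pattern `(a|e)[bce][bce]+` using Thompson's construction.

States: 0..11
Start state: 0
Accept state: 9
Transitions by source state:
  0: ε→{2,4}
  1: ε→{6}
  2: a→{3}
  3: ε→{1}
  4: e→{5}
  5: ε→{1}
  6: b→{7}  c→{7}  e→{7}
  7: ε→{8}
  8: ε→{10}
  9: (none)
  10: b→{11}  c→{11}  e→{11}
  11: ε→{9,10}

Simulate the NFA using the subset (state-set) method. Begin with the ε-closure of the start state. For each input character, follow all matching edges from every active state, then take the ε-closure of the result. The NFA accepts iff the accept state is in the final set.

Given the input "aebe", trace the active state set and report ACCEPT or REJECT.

Answer: ACCEPT

Derivation:
S₀ = ε-closure({0}) = {0,2,4}
'a' @ 1: {1,3,6}
'e' @ 2: {7,8,10}
'b' @ 3: {9,10,11}  [accepting]
'e' @ 4: {9,10,11}  [accepting]
end set {9,10,11} — state 9 in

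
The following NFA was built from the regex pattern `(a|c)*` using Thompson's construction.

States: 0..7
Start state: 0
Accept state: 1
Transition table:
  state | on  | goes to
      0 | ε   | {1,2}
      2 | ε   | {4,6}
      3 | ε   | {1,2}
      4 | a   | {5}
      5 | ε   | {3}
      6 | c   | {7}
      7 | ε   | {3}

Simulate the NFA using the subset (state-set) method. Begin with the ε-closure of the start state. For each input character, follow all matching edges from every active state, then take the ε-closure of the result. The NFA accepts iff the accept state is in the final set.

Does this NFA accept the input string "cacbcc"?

Answer: REJECT

Trace:
start: ε-closure({0}) = {0,1,2,4,6}
'c' @ 1: {1,2,3,4,6,7}  [accepting]
'a' @ 2: {1,2,3,4,5,6}  [accepting]
'c' @ 3: {1,2,3,4,6,7}  [accepting]
'b' @ 4: {}  — dead — no transitions
rest 'cc' ignored (set empty)
after full input: {}  (accept=1 not in)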